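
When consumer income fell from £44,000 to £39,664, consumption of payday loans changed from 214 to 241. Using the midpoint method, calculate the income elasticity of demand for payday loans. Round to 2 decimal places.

%ΔQ = (241 − 214)/[(214+241)/2] = 27/227.5 ≈ 0.1187.
%ΔY = (39,664 − 44,000)/[(44,000+39,664)/2] = -4336/41832 ≈ -0.1037.
E_I = %ΔQ/%ΔY ≈ -1.14.
E_I < 0: inferior good.

-1.14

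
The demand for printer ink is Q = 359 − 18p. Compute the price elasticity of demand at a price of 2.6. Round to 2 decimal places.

-0.15

At p = 2.6, Q = 312.2.
dQ/dp = −18.
Point elasticity E = (dQ/dp)·(p/Q) = -18 × 2.6/312.2 ≈ -0.15.
|E| < 1, so demand is inelastic at this price.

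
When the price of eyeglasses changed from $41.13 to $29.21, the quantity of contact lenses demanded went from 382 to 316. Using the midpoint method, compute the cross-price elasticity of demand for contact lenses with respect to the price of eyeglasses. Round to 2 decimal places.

%ΔQ_x = (316 − 382)/[(382+316)/2] = -66/349 ≈ -0.1891.
%ΔP_y = (29.21 − 41.13)/[(41.13+29.21)/2] ≈ -0.3389.
E_xy = -0.1891/-0.3389 ≈ 0.56.
E_xy > 0, so contact lenses and eyeglasses are substitutes.

0.56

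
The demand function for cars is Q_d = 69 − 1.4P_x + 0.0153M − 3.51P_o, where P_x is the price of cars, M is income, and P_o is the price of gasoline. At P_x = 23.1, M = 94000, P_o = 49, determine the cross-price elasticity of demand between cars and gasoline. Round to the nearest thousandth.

Q_d = 69 − 1.4(23.1) + 0.0153(94000) − 3.51(49) = 69 − 32.34 + 1438.2 − 171.99 = 1302.87.
∂Q_d/∂P_o = −3.51, so E_xy = -3.51·(49/1302.87) ≈ -0.132.
E_xy < 0: the goods are complements.

-0.132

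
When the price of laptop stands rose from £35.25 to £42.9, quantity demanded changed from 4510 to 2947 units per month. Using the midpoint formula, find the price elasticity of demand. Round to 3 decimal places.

%Δq = (2947 − 4510)/[(4510 + 2947)/2] = -1563/3728.5 ≈ -0.4192.
%ΔP = (42.9 − 35.25)/[(35.25 + 42.9)/2] = 7.65/39.075 ≈ 0.1958.
Arc elasticity E = %Δq/%ΔP ≈ -0.4192/0.1958 ≈ -2.141.
|E| > 1: demand is elastic over this range.

-2.141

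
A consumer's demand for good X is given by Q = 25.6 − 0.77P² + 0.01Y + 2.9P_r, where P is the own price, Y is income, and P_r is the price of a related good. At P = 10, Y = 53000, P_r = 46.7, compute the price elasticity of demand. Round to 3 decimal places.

First evaluate Q: 25.6 − 0.77(10)² + 0.01(53000) + 2.9(46.7) = 25.6 − 77 + 530 + 135.43 = 614.03.
∂Q/∂P = −2·0.77·P = -15.4, so E_p = -15.4·(10/614.03) ≈ -0.251.
|E_p| < 1: demand is inelastic.

-0.251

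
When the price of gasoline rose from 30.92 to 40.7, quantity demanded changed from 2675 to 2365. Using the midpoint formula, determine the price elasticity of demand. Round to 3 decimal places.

-0.450

%Δq = (2365 − 2675)/[(2675 + 2365)/2] = -310/2520 ≈ -0.1230.
%Δp = (40.7 − 30.92)/[(30.92 + 40.7)/2] = 9.78/35.81 ≈ 0.2731.
Arc elasticity E = %Δq/%Δp ≈ -0.1230/0.2731 ≈ -0.450.
|E| < 1: demand is inelastic over this range.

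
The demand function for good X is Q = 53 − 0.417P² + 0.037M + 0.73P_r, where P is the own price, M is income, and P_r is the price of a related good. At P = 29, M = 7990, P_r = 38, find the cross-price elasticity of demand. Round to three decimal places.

Q = 53 − 0.417(29)² + 0.037(7990) + 0.73(38) = 53 − 350.697 + 295.63 + 27.74 = 25.673.
∂Q/∂P_r = +0.73, so E_xy = 0.73·(38/25.673) ≈ 1.081.
E_xy > 0: the goods are substitutes.

1.081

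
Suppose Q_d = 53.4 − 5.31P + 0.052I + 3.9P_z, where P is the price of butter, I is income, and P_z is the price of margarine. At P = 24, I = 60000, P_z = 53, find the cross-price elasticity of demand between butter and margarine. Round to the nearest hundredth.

Evaluating quantity at (P, I, P_z) gives Q_d = 53.4 − 5.31(24) + 0.052(60000) + 3.9(53) = 53.4 − 127.44 + 3120 + 206.7 = 3252.66.
∂Q_d/∂P_z = +3.9, so E_xy = 3.9·(53/3252.66) ≈ 0.06.
E_xy > 0: the goods are substitutes.

0.06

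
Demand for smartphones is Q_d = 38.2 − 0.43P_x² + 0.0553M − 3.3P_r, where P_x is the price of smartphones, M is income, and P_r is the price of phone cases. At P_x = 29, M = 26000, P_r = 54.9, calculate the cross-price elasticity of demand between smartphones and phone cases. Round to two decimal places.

Q_d = 38.2 − 0.43(29)² + 0.0553(26000) − 3.3(54.9) = 38.2 − 361.63 + 1437.8 − 181.17 = 933.2.
∂Q_d/∂P_r = −3.3, so E_xy = -3.3·(54.9/933.2) ≈ -0.19.
E_xy < 0: the goods are complements.

-0.19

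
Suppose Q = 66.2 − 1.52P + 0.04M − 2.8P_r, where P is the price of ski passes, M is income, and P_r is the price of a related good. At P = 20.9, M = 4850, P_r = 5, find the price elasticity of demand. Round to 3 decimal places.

At the given point, Q = 66.2 − 1.52(20.9) + 0.04(4850) − 2.8(5) = 66.2 − 31.768 + 194 − 14 = 214.432.
∂Q/∂P = −1.52, so E_p = (−1.52)·(20.9/214.432) ≈ -0.148.
|E_p| < 1: demand is inelastic.

-0.148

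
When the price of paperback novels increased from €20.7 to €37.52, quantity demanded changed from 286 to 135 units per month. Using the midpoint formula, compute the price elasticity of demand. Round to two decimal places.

-1.24

%ΔQ = (135 − 286)/[(286 + 135)/2] = -151/210.5 ≈ -0.7173.
%Δp = (37.52 − 20.7)/[(20.7 + 37.52)/2] = 16.82/29.11 ≈ 0.5778.
Arc elasticity E = %ΔQ/%Δp ≈ -0.7173/0.5778 ≈ -1.24.
|E| > 1: demand is elastic over this range.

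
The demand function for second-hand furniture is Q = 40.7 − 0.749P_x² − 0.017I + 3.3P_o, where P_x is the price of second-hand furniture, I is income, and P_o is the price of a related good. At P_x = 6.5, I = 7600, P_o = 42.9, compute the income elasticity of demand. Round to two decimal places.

First evaluate Q: 40.7 − 0.749(6.5)² − 0.017(7600) + 3.3(42.9) = 40.7 − 31.6453 − 129.2 + 141.57 = 21.4248.
∂Q/∂I = −0.017, so E_I = -0.017·(7600/21.4248) ≈ -6.03.
E_I < 0: inferior good.

-6.03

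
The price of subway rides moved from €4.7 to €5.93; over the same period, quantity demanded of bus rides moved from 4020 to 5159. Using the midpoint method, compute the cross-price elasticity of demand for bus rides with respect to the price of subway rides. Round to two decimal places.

%ΔQ_x = (5159 − 4020)/[(4020+5159)/2] = 1139/4589.5 ≈ 0.2482.
%ΔP_y = (5.93 − 4.7)/[(4.7+5.93)/2] ≈ 0.2314.
E_xy = 0.2482/0.2314 ≈ 1.07.
E_xy > 0, so bus rides and subway rides are substitutes.

1.07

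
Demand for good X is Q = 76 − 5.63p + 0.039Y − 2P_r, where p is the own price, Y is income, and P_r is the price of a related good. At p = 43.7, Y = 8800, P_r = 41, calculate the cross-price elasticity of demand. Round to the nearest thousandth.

-0.899

Q = 76 − 5.63(43.7) + 0.039(8800) − 2(41) = 76 − 246.031 + 343.2 − 82 = 91.169.
∂Q/∂P_r = −2, so E_xy = -2·(41/91.169) ≈ -0.899.
E_xy < 0: the goods are complements.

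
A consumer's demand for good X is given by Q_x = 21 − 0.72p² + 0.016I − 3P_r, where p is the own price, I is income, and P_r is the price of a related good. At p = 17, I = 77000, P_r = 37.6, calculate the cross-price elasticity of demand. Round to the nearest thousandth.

-0.121

Substituting, Q_x = 21 − 0.72(17)² + 0.016(77000) − 3(37.6) = 21 − 208.08 + 1232 − 112.8 = 932.12.
∂Q_x/∂P_r = −3, so E_xy = -3·(37.6/932.12) ≈ -0.121.
E_xy < 0: the goods are complements.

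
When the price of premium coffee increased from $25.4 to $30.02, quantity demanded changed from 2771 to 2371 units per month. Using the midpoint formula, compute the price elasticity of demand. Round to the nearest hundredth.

-0.93

%ΔQ = (2371 − 2771)/[(2771 + 2371)/2] = -400/2571 ≈ -0.1556.
%ΔP = (30.02 − 25.4)/[(25.4 + 30.02)/2] = 4.62/27.71 ≈ 0.1667.
Arc elasticity E = %ΔQ/%ΔP ≈ -0.1556/0.1667 ≈ -0.93.
|E| < 1: demand is inelastic over this range.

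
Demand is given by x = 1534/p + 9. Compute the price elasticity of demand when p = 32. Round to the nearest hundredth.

At p = 32, x = 56.9375.
dx/dp = −1534/p² = −1.498.
Point elasticity E = (dx/dp)·(p/x) = -1.498 × 32/56.9375 ≈ -0.84.
|E| < 1, so demand is inelastic at this price.

-0.84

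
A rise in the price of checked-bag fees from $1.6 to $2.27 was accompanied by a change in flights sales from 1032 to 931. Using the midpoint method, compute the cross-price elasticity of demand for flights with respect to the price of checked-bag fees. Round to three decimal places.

-0.297

%ΔQ_x = (931 − 1032)/[(1032+931)/2] = -101/981.5 ≈ -0.1029.
%ΔP_y = (2.27 − 1.6)/[(1.6+2.27)/2] ≈ 0.3463.
E_xy = -0.1029/0.3463 ≈ -0.297.
E_xy < 0, so flights and checked-bag fees are complements.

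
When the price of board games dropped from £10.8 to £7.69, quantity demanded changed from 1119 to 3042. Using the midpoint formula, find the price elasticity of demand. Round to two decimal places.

-2.75

%Δq = (3042 − 1119)/[(1119 + 3042)/2] = 1923/2080.5 ≈ 0.9243.
%ΔP = (7.69 − 10.8)/[(10.8 + 7.69)/2] = -3.11/9.245 ≈ -0.3364.
Arc elasticity E = %Δq/%ΔP ≈ 0.9243/-0.3364 ≈ -2.75.
|E| > 1: demand is elastic over this range.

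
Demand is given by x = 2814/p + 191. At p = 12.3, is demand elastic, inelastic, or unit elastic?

inelastic

At p = 12.3, x = 419.7805.
dx/dp = −2814/p² = −18.6.
Point elasticity E = (dx/dp)·(p/x) = -18.6 × 12.3/419.7805 ≈ -0.545.
|E| ≈ 0.545 < 1, so demand is inelastic.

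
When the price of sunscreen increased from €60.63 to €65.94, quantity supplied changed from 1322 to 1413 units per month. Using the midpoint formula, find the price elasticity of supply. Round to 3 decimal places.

%Δq = (1413 − 1322)/[(1322 + 1413)/2] = 91/1367.5 ≈ 0.0665.
%Δp = (65.94 − 60.63)/[(60.63 + 65.94)/2] = 5.31/63.285 ≈ 0.0839.
Arc elasticity E = %Δq/%Δp ≈ 0.0665/0.0839 ≈ 0.793.
|E| < 1: supply is inelastic over this range.

0.793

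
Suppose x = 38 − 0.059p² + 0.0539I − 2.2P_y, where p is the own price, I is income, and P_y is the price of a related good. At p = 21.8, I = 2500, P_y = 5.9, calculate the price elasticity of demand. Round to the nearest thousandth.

Evaluating quantity at (p, I, P_y) gives x = 38 − 0.059(21.8)² + 0.0539(2500) − 2.2(5.9) = 38 − 28.0392 + 134.75 − 12.98 = 131.7308.
∂x/∂p = −2·0.059·p = -2.5724, so E_p = -2.5724·(21.8/131.7308) ≈ -0.426.
|E_p| < 1: demand is inelastic.

-0.426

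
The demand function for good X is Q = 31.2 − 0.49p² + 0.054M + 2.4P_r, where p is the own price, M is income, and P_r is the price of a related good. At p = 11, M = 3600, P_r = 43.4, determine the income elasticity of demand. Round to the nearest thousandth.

0.719

Q = 31.2 − 0.49(11)² + 0.054(3600) + 2.4(43.4) = 31.2 − 59.29 + 194.4 + 104.16 = 270.47.
∂Q/∂M = +0.054, so E_I = 0.054·(3600/270.47) ≈ 0.719.
E_I ∈ (0,1): normal good (necessity).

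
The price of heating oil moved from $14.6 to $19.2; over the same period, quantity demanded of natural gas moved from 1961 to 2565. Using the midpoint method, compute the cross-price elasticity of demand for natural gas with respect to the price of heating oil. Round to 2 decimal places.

%ΔQ_x = (2565 − 1961)/[(1961+2565)/2] = 604/2263 ≈ 0.2669.
%ΔP_y = (19.2 − 14.6)/[(14.6+19.2)/2] ≈ 0.2722.
E_xy = 0.2669/0.2722 ≈ 0.98.
E_xy > 0, so natural gas and heating oil are substitutes.

0.98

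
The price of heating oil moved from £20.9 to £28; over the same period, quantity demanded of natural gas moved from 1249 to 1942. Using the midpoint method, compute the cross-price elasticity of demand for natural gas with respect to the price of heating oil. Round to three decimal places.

1.496

%ΔQ_x = (1942 − 1249)/[(1249+1942)/2] = 693/1595.5 ≈ 0.4343.
%ΔP_y = (28 − 20.9)/[(20.9+28)/2] ≈ 0.2904.
E_xy = 0.4343/0.2904 ≈ 1.496.
E_xy > 0, so natural gas and heating oil are substitutes.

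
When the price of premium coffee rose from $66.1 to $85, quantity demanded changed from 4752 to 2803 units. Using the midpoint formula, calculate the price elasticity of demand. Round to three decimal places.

%Δq = (2803 − 4752)/[(4752 + 2803)/2] = -1949/3777.5 ≈ -0.5159.
%ΔP = (85 − 66.1)/[(66.1 + 85)/2] = 18.9/75.55 ≈ 0.2502.
Arc elasticity E = %Δq/%ΔP ≈ -0.5159/0.2502 ≈ -2.062.
|E| > 1: demand is elastic over this range.

-2.062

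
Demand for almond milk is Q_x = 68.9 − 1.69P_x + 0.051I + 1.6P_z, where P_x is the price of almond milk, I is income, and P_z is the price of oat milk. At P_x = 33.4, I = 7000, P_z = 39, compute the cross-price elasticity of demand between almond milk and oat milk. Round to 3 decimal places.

Substituting, Q_x = 68.9 − 1.69(33.4) + 0.051(7000) + 1.6(39) = 68.9 − 56.446 + 357 + 62.4 = 431.854.
∂Q_x/∂P_z = +1.6, so E_xy = 1.6·(39/431.854) ≈ 0.144.
E_xy > 0: the goods are substitutes.

0.144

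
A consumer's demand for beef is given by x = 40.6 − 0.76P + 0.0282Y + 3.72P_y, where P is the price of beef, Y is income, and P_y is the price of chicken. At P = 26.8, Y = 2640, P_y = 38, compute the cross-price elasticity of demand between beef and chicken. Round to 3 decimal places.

0.599

At the given point, x = 40.6 − 0.76(26.8) + 0.0282(2640) + 3.72(38) = 40.6 − 20.368 + 74.448 + 141.36 = 236.04.
∂x/∂P_y = +3.72, so E_xy = 3.72·(38/236.04) ≈ 0.599.
E_xy > 0: the goods are substitutes.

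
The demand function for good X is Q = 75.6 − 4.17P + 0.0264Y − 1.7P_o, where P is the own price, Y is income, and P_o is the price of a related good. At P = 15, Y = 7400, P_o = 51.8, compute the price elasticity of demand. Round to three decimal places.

At the given point, Q = 75.6 − 4.17(15) + 0.0264(7400) − 1.7(51.8) = 75.6 − 62.55 + 195.36 − 88.06 = 120.35.
∂Q/∂P = −4.17, so E_p = (−4.17)·(15/120.35) ≈ -0.520.
|E_p| < 1: demand is inelastic.

-0.520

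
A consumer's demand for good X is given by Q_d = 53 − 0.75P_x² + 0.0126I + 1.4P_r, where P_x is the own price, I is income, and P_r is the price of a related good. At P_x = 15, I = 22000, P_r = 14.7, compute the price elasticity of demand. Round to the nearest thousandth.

-1.854

First evaluate Q_d: 53 − 0.75(15)² + 0.0126(22000) + 1.4(14.7) = 53 − 168.75 + 277.2 + 20.58 = 182.03.
∂Q_d/∂P_x = −2·0.75·P_x = -22.5, so E_p = -22.5·(15/182.03) ≈ -1.854.
|E_p| > 1: demand is elastic.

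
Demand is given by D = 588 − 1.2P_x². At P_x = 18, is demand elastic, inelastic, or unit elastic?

elastic

At P_x = 18, D = 199.2.
dD/dP_x = −2·1.2·P_x = −43.2.
Point elasticity E = (dD/dP_x)·(P_x/D) = -43.2 × 18/199.2 ≈ -3.904.
|E| ≈ 3.904 > 1, so demand is elastic.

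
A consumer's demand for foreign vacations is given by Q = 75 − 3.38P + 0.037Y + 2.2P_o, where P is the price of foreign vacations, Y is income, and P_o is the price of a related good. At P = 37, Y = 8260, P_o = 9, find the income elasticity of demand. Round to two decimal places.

1.11

Substituting, Q = 75 − 3.38(37) + 0.037(8260) + 2.2(9) = 75 − 125.06 + 305.62 + 19.8 = 275.36.
∂Q/∂Y = +0.037, so E_I = 0.037·(8260/275.36) ≈ 1.11.
E_I > 1: normal good (luxury).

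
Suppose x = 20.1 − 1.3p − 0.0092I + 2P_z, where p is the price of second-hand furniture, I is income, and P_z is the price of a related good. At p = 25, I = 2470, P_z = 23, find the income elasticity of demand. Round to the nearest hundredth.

-2.09

Substituting, x = 20.1 − 1.3(25) − 0.0092(2470) + 2(23) = 20.1 − 32.5 − 22.724 + 46 = 10.876.
∂x/∂I = −0.0092, so E_I = -0.0092·(2470/10.876) ≈ -2.09.
E_I < 0: inferior good.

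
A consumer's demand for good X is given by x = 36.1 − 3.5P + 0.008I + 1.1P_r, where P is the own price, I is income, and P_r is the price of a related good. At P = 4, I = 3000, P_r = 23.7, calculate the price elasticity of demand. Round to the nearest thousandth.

-0.194

First evaluate x: 36.1 − 3.5(4) + 0.008(3000) + 1.1(23.7) = 36.1 − 14 + 24 + 26.07 = 72.17.
∂x/∂P = −3.5, so E_p = (−3.5)·(4/72.17) ≈ -0.194.
|E_p| < 1: demand is inelastic.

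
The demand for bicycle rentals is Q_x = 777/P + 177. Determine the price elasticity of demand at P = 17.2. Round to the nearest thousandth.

At P = 17.2, Q_x = 222.1744.
dQ_x/dP = −777/P² = −2.6264.
Point elasticity E = (dQ_x/dP)·(P/Q_x) = -2.6264 × 17.2/222.1744 ≈ -0.203.
|E| < 1, so demand is inelastic at this price.

-0.203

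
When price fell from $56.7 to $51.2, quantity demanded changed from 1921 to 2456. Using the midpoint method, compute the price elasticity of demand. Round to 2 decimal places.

-2.40

%ΔQ = (2456 − 1921)/[(1921 + 2456)/2] = 535/2188.5 ≈ 0.2445.
%Δp = (51.2 − 56.7)/[(56.7 + 51.2)/2] = -5.5/53.95 ≈ -0.1019.
Arc elasticity E = %ΔQ/%Δp ≈ 0.2445/-0.1019 ≈ -2.40.
|E| > 1: demand is elastic over this range.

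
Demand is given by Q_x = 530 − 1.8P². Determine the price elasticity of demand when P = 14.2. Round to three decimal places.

-4.345

At P = 14.2, Q_x = 167.048.
dQ_x/dP = −2·1.8·P = −51.12.
Point elasticity E = (dQ_x/dP)·(P/Q_x) = -51.12 × 14.2/167.048 ≈ -4.345.
|E| > 1, so demand is elastic at this price.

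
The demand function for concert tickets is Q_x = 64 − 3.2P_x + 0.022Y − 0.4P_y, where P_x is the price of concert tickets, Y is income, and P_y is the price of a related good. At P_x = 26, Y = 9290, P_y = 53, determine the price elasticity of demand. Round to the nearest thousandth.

Q_x = 64 − 3.2(26) + 0.022(9290) − 0.4(53) = 64 − 83.2 + 204.38 − 21.2 = 163.98.
∂Q_x/∂P_x = −3.2, so E_p = (−3.2)·(26/163.98) ≈ -0.507.
|E_p| < 1: demand is inelastic.

-0.507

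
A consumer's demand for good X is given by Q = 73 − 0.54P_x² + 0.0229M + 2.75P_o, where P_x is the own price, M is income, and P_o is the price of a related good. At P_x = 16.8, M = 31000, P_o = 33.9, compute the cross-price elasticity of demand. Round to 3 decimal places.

Evaluating quantity at (P_x, M, P_o) gives Q = 73 − 0.54(16.8)² + 0.0229(31000) + 2.75(33.9) = 73 − 152.4096 + 709.9 + 93.225 = 723.7154.
∂Q/∂P_o = +2.75, so E_xy = 2.75·(33.9/723.7154) ≈ 0.129.
E_xy > 0: the goods are substitutes.

0.129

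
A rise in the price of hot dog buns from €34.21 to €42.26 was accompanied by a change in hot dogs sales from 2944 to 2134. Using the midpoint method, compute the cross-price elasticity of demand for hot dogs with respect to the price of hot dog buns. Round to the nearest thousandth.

%ΔQ_x = (2134 − 2944)/[(2944+2134)/2] = -810/2539 ≈ -0.3190.
%ΔP_y = (42.26 − 34.21)/[(34.21+42.26)/2] ≈ 0.2105.
E_xy = -0.3190/0.2105 ≈ -1.515.
E_xy < 0, so hot dogs and hot dog buns are complements.

-1.515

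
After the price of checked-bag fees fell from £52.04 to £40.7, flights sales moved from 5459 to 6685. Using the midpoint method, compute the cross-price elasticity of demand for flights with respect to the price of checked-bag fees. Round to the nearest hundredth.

%ΔQ_x = (6685 − 5459)/[(5459+6685)/2] = 1226/6072 ≈ 0.2019.
%ΔP_y = (40.7 − 52.04)/[(52.04+40.7)/2] ≈ -0.2446.
E_xy = 0.2019/-0.2446 ≈ -0.83.
E_xy < 0, so flights and checked-bag fees are complements.

-0.83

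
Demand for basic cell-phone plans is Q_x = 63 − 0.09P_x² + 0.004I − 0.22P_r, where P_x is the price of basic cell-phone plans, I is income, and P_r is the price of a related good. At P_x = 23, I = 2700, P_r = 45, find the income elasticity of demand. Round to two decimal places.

Substituting, Q_x = 63 − 0.09(23)² + 0.004(2700) − 0.22(45) = 63 − 47.61 + 10.8 − 9.9 = 16.29.
∂Q_x/∂I = +0.004, so E_I = 0.004·(2700/16.29) ≈ 0.66.
E_I ∈ (0,1): normal good (necessity).

0.66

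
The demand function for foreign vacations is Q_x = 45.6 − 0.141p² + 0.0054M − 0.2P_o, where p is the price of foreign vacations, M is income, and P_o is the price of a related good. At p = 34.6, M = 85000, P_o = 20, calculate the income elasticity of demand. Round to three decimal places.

1.383

Substituting, Q_x = 45.6 − 0.141(34.6)² + 0.0054(85000) − 0.2(20) = 45.6 − 168.7996 + 459 − 4 = 331.8004.
∂Q_x/∂M = +0.0054, so E_I = 0.0054·(85000/331.8004) ≈ 1.383.
E_I > 1: normal good (luxury).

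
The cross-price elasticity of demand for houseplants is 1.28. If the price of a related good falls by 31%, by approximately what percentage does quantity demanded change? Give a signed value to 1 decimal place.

%ΔQ ≈ E × %ΔP_y = (1.28) × (-31%) ≈ -39.7%.

-39.7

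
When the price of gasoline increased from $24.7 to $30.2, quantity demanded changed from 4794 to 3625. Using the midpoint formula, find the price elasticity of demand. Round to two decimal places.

%Δq = (3625 − 4794)/[(4794 + 3625)/2] = -1169/4209.5 ≈ -0.2777.
%Δp = (30.2 − 24.7)/[(24.7 + 30.2)/2] = 5.5/27.45 ≈ 0.2004.
Arc elasticity E = %Δq/%Δp ≈ -0.2777/0.2004 ≈ -1.39.
|E| > 1: demand is elastic over this range.

-1.39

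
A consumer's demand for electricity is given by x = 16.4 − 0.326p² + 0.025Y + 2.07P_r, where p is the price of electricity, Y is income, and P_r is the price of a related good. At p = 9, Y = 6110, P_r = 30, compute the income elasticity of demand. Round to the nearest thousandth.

0.746

Substituting, x = 16.4 − 0.326(9)² + 0.025(6110) + 2.07(30) = 16.4 − 26.406 + 152.75 + 62.1 = 204.844.
∂x/∂Y = +0.025, so E_I = 0.025·(6110/204.844) ≈ 0.746.
E_I ∈ (0,1): normal good (necessity).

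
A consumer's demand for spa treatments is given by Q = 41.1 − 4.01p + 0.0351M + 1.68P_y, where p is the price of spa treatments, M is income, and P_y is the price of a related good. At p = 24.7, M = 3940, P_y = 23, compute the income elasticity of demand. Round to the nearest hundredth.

1.16

At the given point, Q = 41.1 − 4.01(24.7) + 0.0351(3940) + 1.68(23) = 41.1 − 99.047 + 138.294 + 38.64 = 118.987.
∂Q/∂M = +0.0351, so E_I = 0.0351·(3940/118.987) ≈ 1.16.
E_I > 1: normal good (luxury).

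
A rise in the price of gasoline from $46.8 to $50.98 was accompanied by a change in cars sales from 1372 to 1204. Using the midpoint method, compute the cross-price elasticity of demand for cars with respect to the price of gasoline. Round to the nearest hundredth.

%ΔQ_x = (1204 − 1372)/[(1372+1204)/2] = -168/1288 ≈ -0.1304.
%ΔP_y = (50.98 − 46.8)/[(46.8+50.98)/2] ≈ 0.0855.
E_xy = -0.1304/0.0855 ≈ -1.53.
E_xy < 0, so cars and gasoline are complements.

-1.53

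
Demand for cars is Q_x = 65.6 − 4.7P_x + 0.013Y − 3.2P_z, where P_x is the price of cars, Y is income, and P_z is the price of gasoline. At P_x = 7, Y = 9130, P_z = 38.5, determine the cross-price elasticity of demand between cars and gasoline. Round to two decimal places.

First evaluate Q_x: 65.6 − 4.7(7) + 0.013(9130) − 3.2(38.5) = 65.6 − 32.9 + 118.69 − 123.2 = 28.19.
∂Q_x/∂P_z = −3.2, so E_xy = -3.2·(38.5/28.19) ≈ -4.37.
E_xy < 0: the goods are complements.

-4.37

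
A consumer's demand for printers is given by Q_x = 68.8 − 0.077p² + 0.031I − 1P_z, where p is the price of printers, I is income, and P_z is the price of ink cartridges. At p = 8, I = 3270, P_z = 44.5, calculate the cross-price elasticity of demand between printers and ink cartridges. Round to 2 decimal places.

First evaluate Q_x: 68.8 − 0.077(8)² + 0.031(3270) − 1(44.5) = 68.8 − 4.928 + 101.37 − 44.5 = 120.742.
∂Q_x/∂P_z = −1, so E_xy = -1·(44.5/120.742) ≈ -0.37.
E_xy < 0: the goods are complements.

-0.37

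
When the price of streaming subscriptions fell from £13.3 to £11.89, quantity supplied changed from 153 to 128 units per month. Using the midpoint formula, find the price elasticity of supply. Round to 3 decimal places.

1.589

%Δq = (128 − 153)/[(153 + 128)/2] = -25/140.5 ≈ -0.1779.
%Δp = (11.89 − 13.3)/[(13.3 + 11.89)/2] = -1.41/12.595 ≈ -0.1119.
Arc elasticity E = %Δq/%Δp ≈ -0.1779/-0.1119 ≈ 1.589.
|E| > 1: supply is elastic over this range.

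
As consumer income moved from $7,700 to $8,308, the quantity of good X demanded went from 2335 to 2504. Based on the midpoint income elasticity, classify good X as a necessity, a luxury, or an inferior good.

necessity

%ΔQ = (2504 − 2335)/[(2335+2504)/2] = 169/2419.5 ≈ 0.0698.
%ΔI = (8,308 − 7,700)/[(7,700+8,308)/2] = 608/8004 ≈ 0.0760.
E_I = %ΔQ/%ΔI ≈ 0.920.
E_I ∈ (0,1): normal good (necessity).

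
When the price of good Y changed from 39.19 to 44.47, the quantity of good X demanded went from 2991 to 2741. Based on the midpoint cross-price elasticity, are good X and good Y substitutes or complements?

complements

%ΔQ_x = (2741 − 2991)/[(2991+2741)/2] = -250/2866 ≈ -0.0872.
%ΔP_y = (44.47 − 39.19)/[(39.19+44.47)/2] ≈ 0.1262.
E_xy = -0.0872/0.1262 ≈ -0.691.
E_xy < 0, so the goods are complements.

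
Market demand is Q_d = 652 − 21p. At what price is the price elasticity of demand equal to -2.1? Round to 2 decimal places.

21.03

Set −bp/(a − bp) = −2.1 ⇒ bp = 2.1(a − bp) ⇒ bp(1+2.1) = 2.1·a.
p = 2.1·652/(21·3.1) ≈ 21.03.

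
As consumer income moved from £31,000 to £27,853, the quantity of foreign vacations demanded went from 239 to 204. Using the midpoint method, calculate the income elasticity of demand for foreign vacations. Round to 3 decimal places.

1.478

%ΔQ = (204 − 239)/[(239+204)/2] = -35/221.5 ≈ -0.1580.
%ΔM = (27,853 − 31,000)/[(31,000+27,853)/2] = -3147/29426.5 ≈ -0.1069.
E_I = %ΔQ/%ΔM ≈ 1.478.
E_I > 1: normal good (luxury).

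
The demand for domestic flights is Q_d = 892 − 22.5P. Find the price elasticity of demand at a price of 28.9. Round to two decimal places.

At P = 28.9, Q_d = 241.75.
dQ_d/dP = −22.5.
Point elasticity E = (dQ_d/dP)·(P/Q_d) = -22.5 × 28.9/241.75 ≈ -2.69.
|E| > 1, so demand is elastic at this price.

-2.69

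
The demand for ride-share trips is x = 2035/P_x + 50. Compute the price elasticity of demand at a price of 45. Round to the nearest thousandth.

-0.475

At P_x = 45, x = 95.2222.
dx/dP_x = −2035/P_x² = −1.0049.
Point elasticity E = (dx/dP_x)·(P_x/x) = -1.0049 × 45/95.2222 ≈ -0.475.
|E| < 1, so demand is inelastic at this price.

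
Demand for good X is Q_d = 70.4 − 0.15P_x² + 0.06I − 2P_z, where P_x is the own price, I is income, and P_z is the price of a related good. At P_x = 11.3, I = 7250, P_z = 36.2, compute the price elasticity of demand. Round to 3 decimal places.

-0.093

Evaluating quantity at (P_x, I, P_z) gives Q_d = 70.4 − 0.15(11.3)² + 0.06(7250) − 2(36.2) = 70.4 − 19.1535 + 435 − 72.4 = 413.8465.
∂Q_d/∂P_x = −2·0.15·P_x = -3.39, so E_p = -3.39·(11.3/413.8465) ≈ -0.093.
|E_p| < 1: demand is inelastic.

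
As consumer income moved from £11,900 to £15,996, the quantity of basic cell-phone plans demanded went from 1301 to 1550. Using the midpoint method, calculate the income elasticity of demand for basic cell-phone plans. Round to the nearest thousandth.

%ΔQ = (1550 − 1301)/[(1301+1550)/2] = 249/1425.5 ≈ 0.1747.
%ΔM = (15,996 − 11,900)/[(11,900+15,996)/2] = 4096/13948 ≈ 0.2937.
E_I = %ΔQ/%ΔM ≈ 0.595.
E_I ∈ (0,1): normal good (necessity).

0.595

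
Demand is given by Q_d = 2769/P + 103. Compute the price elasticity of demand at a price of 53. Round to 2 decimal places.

-0.34

At P = 53, Q_d = 155.2453.
dQ_d/dP = −2769/P² = −0.9858.
Point elasticity E = (dQ_d/dP)·(P/Q_d) = -0.9858 × 53/155.2453 ≈ -0.34.
|E| < 1, so demand is inelastic at this price.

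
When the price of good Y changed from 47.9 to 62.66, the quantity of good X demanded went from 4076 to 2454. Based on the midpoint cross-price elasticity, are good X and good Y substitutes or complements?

complements

%ΔQ_x = (2454 − 4076)/[(4076+2454)/2] = -1622/3265 ≈ -0.4968.
%ΔP_y = (62.66 − 47.9)/[(47.9+62.66)/2] ≈ 0.2670.
E_xy = -0.4968/0.2670 ≈ -1.861.
E_xy < 0, so the goods are complements.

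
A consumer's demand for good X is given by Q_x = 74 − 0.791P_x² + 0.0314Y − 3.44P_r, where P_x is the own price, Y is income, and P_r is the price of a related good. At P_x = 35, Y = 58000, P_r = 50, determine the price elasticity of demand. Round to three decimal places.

First evaluate Q_x: 74 − 0.791(35)² + 0.0314(58000) − 3.44(50) = 74 − 968.975 + 1821.2 − 172 = 754.225.
∂Q_x/∂P_x = −2·0.791·P_x = -55.37, so E_p = -55.37·(35/754.225) ≈ -2.569.
|E_p| > 1: demand is elastic.

-2.569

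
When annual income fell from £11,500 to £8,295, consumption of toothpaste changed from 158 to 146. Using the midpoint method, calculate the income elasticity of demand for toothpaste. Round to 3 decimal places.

%ΔQ = (146 − 158)/[(158+146)/2] = -12/152 ≈ -0.0789.
%ΔI = (8,295 − 11,500)/[(11,500+8,295)/2] = -3205/9897.5 ≈ -0.3238.
E_I = %ΔQ/%ΔI ≈ 0.244.
E_I ∈ (0,1): normal good (necessity).

0.244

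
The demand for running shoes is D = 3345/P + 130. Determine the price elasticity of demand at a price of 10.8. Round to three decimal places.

At P = 10.8, D = 439.7222.
dD/dP = −3345/P² = −28.678.
Point elasticity E = (dD/dP)·(P/D) = -28.678 × 10.8/439.7222 ≈ -0.704.
|E| < 1, so demand is inelastic at this price.

-0.704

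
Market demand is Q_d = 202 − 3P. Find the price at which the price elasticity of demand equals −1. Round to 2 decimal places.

For linear demand Q_d = a − bP, E = −bP/(a − bP). |E| = 1 ⇒ bP = a − bP ⇒ P = a/(2b).
P = 202/(2·3) ≈ 33.67.

33.67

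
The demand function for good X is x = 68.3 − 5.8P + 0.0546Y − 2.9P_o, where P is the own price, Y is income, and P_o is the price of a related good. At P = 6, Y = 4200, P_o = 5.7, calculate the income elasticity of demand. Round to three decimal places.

x = 68.3 − 5.8(6) + 0.0546(4200) − 2.9(5.7) = 68.3 − 34.8 + 229.32 − 16.53 = 246.29.
∂x/∂Y = +0.0546, so E_I = 0.0546·(4200/246.29) ≈ 0.931.
E_I ∈ (0,1): normal good (necessity).

0.931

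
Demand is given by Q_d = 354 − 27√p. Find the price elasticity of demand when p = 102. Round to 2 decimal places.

At p = 102, Q_d = 81.3134.
dQ_d/dp = −27/(2√p) = −27/(2·10.0995).
Point elasticity E = (dQ_d/dp)·(p/Q_d) = -1.3367 × 102/81.3134 ≈ -1.68.
|E| > 1, so demand is elastic at this price.

-1.68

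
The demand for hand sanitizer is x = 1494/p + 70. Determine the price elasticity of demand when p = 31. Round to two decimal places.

-0.41

At p = 31, x = 118.1935.
dx/dp = −1494/p² = −1.5546.
Point elasticity E = (dx/dp)·(p/x) = -1.5546 × 31/118.1935 ≈ -0.41.
|E| < 1, so demand is inelastic at this price.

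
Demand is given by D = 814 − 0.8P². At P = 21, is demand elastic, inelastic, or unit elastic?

elastic

At P = 21, D = 461.2.
dD/dP = −2·0.8·P = −33.6.
Point elasticity E = (dD/dP)·(P/D) = -33.6 × 21/461.2 ≈ -1.530.
|E| ≈ 1.530 > 1, so demand is elastic.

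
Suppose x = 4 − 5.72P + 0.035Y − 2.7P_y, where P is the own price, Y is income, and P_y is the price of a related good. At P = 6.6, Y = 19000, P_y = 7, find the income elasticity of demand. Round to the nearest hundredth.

x = 4 − 5.72(6.6) + 0.035(19000) − 2.7(7) = 4 − 37.752 + 665 − 18.9 = 612.348.
∂x/∂Y = +0.035, so E_I = 0.035·(19000/612.348) ≈ 1.09.
E_I > 1: normal good (luxury).

1.09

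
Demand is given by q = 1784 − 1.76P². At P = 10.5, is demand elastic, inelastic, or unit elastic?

At P = 10.5, q = 1589.96.
dq/dP = −2·1.76·P = −36.96.
Point elasticity E = (dq/dP)·(P/q) = -36.96 × 10.5/1589.96 ≈ -0.244.
|E| ≈ 0.244 < 1, so demand is inelastic.

inelastic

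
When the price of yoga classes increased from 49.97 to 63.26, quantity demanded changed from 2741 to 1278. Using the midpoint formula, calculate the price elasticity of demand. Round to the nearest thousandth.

%ΔQ = (1278 − 2741)/[(2741 + 1278)/2] = -1463/2009.5 ≈ -0.7280.
%ΔP = (63.26 − 49.97)/[(49.97 + 63.26)/2] = 13.29/56.615 ≈ 0.2347.
Arc elasticity E = %ΔQ/%ΔP ≈ -0.7280/0.2347 ≈ -3.101.
|E| > 1: demand is elastic over this range.

-3.101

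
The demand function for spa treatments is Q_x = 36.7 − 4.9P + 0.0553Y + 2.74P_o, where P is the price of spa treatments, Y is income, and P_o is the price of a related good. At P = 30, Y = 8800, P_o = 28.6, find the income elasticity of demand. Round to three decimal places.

1.070

Substituting, Q_x = 36.7 − 4.9(30) + 0.0553(8800) + 2.74(28.6) = 36.7 − 147 + 486.64 + 78.364 = 454.704.
∂Q_x/∂Y = +0.0553, so E_I = 0.0553·(8800/454.704) ≈ 1.070.
E_I > 1: normal good (luxury).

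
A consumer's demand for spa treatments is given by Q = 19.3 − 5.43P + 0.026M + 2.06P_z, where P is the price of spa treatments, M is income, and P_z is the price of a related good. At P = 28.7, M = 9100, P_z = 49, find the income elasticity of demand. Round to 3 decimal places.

1.177

Q = 19.3 − 5.43(28.7) + 0.026(9100) + 2.06(49) = 19.3 − 155.841 + 236.6 + 100.94 = 200.999.
∂Q/∂M = +0.026, so E_I = 0.026·(9100/200.999) ≈ 1.177.
E_I > 1: normal good (luxury).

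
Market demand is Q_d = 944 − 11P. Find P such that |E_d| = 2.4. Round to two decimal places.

Set −bP/(a − bP) = −2.4 ⇒ bP = 2.4(a − bP) ⇒ bP(1+2.4) = 2.4·a.
P = 2.4·944/(11·3.4) ≈ 60.58.

60.58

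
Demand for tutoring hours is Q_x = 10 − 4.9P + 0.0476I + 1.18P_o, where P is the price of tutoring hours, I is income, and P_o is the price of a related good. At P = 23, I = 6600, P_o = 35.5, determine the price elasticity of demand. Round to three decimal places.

First evaluate Q_x: 10 − 4.9(23) + 0.0476(6600) + 1.18(35.5) = 10 − 112.7 + 314.16 + 41.89 = 253.35.
∂Q_x/∂P = −4.9, so E_p = (−4.9)·(23/253.35) ≈ -0.445.
|E_p| < 1: demand is inelastic.

-0.445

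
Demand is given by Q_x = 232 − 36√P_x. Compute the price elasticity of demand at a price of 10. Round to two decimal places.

-0.48

At P_x = 10, Q_x = 118.158.
dQ_x/dP_x = −36/(2√P_x) = −36/(2·3.1623).
Point elasticity E = (dQ_x/dP_x)·(P_x/Q_x) = -5.6921 × 10/118.158 ≈ -0.48.
|E| < 1, so demand is inelastic at this price.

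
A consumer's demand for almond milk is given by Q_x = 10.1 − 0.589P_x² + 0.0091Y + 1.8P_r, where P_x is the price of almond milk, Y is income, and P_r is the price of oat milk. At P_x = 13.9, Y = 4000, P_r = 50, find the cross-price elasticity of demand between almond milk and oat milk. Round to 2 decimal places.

3.96

Substituting, Q_x = 10.1 − 0.589(13.9)² + 0.0091(4000) + 1.8(50) = 10.1 − 113.8007 + 36.4 + 90 = 22.6993.
∂Q_x/∂P_r = +1.8, so E_xy = 1.8·(50/22.6993) ≈ 3.96.
E_xy > 0: the goods are substitutes.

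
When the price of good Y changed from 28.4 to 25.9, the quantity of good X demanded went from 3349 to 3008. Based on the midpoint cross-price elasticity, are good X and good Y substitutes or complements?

%ΔQ_x = (3008 − 3349)/[(3349+3008)/2] = -341/3178.5 ≈ -0.1073.
%ΔP_y = (25.9 − 28.4)/[(28.4+25.9)/2] ≈ -0.0921.
E_xy = -0.1073/-0.0921 ≈ 1.165.
E_xy > 0, so the goods are substitutes.

substitutes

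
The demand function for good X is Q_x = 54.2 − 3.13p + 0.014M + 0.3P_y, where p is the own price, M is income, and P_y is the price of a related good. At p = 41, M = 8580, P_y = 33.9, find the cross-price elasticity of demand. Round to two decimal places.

At the given point, Q_x = 54.2 − 3.13(41) + 0.014(8580) + 0.3(33.9) = 54.2 − 128.33 + 120.12 + 10.17 = 56.16.
∂Q_x/∂P_y = +0.3, so E_xy = 0.3·(33.9/56.16) ≈ 0.18.
E_xy > 0: the goods are substitutes.

0.18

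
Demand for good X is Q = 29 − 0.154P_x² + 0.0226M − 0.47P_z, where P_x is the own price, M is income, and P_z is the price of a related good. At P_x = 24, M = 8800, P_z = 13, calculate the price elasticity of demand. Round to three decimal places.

-1.333

First evaluate Q: 29 − 0.154(24)² + 0.0226(8800) − 0.47(13) = 29 − 88.704 + 198.88 − 6.11 = 133.066.
∂Q/∂P_x = −2·0.154·P_x = -7.392, so E_p = -7.392·(24/133.066) ≈ -1.333.
|E_p| > 1: demand is elastic.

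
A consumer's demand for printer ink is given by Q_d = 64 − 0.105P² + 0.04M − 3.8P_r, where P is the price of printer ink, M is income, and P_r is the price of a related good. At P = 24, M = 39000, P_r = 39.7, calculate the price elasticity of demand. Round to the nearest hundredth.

Q_d = 64 − 0.105(24)² + 0.04(39000) − 3.8(39.7) = 64 − 60.48 + 1560 − 150.86 = 1412.66.
∂Q_d/∂P = −2·0.105·P = -5.04, so E_p = -5.04·(24/1412.66) ≈ -0.09.
|E_p| < 1: demand is inelastic.

-0.09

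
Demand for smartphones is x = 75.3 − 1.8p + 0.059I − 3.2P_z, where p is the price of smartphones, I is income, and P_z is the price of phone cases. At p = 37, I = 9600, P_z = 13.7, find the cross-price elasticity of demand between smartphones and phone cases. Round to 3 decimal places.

x = 75.3 − 1.8(37) + 0.059(9600) − 3.2(13.7) = 75.3 − 66.6 + 566.4 − 43.84 = 531.26.
∂x/∂P_z = −3.2, so E_xy = -3.2·(13.7/531.26) ≈ -0.083.
E_xy < 0: the goods are complements.

-0.083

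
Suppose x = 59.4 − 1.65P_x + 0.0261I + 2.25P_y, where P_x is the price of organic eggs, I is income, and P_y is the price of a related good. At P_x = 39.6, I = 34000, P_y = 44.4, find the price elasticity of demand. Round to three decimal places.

-0.067

Evaluating quantity at (P_x, I, P_y) gives x = 59.4 − 1.65(39.6) + 0.0261(34000) + 2.25(44.4) = 59.4 − 65.34 + 887.4 + 99.9 = 981.36.
∂x/∂P_x = −1.65, so E_p = (−1.65)·(39.6/981.36) ≈ -0.067.
|E_p| < 1: demand is inelastic.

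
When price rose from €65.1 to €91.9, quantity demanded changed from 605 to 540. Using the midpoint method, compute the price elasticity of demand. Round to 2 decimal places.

-0.33

%ΔQ = (540 − 605)/[(605 + 540)/2] = -65/572.5 ≈ -0.1135.
%Δp = (91.9 − 65.1)/[(65.1 + 91.9)/2] = 26.8/78.5 ≈ 0.3414.
Arc elasticity E = %ΔQ/%Δp ≈ -0.1135/0.3414 ≈ -0.33.
|E| < 1: demand is inelastic over this range.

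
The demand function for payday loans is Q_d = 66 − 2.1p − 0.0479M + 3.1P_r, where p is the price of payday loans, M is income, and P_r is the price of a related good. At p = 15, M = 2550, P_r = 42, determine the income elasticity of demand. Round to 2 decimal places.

First evaluate Q_d: 66 − 2.1(15) − 0.0479(2550) + 3.1(42) = 66 − 31.5 − 122.145 + 130.2 = 42.555.
∂Q_d/∂M = −0.0479, so E_I = -0.0479·(2550/42.555) ≈ -2.87.
E_I < 0: inferior good.

-2.87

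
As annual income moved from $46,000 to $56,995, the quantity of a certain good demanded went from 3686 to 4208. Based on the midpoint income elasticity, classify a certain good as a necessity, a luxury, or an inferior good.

necessity

%ΔQ = (4208 − 3686)/[(3686+4208)/2] = 522/3947 ≈ 0.1323.
%ΔY = (56,995 − 46,000)/[(46,000+56,995)/2] = 10995/51497.5 ≈ 0.2135.
E_I = %ΔQ/%ΔY ≈ 0.619.
E_I ∈ (0,1): normal good (necessity).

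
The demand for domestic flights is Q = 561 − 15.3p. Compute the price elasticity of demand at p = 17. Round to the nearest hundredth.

-0.86

At p = 17, Q = 300.9.
dQ/dp = −15.3.
Point elasticity E = (dQ/dp)·(p/Q) = -15.3 × 17/300.9 ≈ -0.86.
|E| < 1, so demand is inelastic at this price.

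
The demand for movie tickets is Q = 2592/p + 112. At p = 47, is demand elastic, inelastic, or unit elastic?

inelastic

At p = 47, Q = 167.1489.
dQ/dp = −2592/p² = −1.1734.
Point elasticity E = (dQ/dp)·(p/Q) = -1.1734 × 47/167.1489 ≈ -0.330.
|E| ≈ 0.330 < 1, so demand is inelastic.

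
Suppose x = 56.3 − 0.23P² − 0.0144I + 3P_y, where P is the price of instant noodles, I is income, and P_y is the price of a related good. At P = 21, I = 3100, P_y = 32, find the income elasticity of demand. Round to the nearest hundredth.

-7.17

First evaluate x: 56.3 − 0.23(21)² − 0.0144(3100) + 3(32) = 56.3 − 101.43 − 44.64 + 96 = 6.23.
∂x/∂I = −0.0144, so E_I = -0.0144·(3100/6.23) ≈ -7.17.
E_I < 0: inferior good.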